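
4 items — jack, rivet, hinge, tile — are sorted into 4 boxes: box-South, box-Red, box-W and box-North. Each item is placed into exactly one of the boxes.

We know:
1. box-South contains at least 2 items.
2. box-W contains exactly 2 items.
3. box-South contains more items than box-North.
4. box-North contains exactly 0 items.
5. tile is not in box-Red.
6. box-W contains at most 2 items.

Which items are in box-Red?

box-Red = {}

From (5): tile ∉ box-Red.
(4): box-North already has 0, so the rest are out.
Suppose jack ∈ box-Red: no assignment then satisfies all the clues, so jack ∉ box-Red.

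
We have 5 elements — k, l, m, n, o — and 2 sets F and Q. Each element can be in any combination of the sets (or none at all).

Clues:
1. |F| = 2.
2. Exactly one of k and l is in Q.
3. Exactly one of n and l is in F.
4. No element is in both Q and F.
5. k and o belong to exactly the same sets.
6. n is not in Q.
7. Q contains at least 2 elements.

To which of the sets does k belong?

k: Q

From (6): n ∉ Q.
Suppose k ∈ F: no assignment then satisfies all the clues, so k ∉ F.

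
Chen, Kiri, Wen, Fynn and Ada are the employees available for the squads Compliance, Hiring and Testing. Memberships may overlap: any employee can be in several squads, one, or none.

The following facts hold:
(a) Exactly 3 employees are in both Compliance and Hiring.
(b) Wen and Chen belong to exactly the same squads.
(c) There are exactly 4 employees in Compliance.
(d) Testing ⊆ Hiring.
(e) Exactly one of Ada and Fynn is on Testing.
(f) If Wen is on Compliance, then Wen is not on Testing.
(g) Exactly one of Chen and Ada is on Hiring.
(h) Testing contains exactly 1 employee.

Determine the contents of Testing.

Testing = {Fynn}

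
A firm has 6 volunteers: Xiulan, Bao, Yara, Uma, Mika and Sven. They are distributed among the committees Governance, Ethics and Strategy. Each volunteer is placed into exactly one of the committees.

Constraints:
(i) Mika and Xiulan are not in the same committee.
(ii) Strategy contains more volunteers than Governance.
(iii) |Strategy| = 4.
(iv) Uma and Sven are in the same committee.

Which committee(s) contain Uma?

Uma: Strategy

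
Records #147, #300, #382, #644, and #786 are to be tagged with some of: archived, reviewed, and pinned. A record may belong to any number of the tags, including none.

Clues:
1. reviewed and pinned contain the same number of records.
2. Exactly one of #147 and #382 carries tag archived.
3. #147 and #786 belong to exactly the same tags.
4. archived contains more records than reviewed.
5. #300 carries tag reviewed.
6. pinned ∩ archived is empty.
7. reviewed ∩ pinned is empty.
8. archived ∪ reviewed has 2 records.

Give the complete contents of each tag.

archived = {#300, #382}; reviewed = {#300}; pinned = {#644}

From (5): #300 ∈ reviewed.
(7) (disjoint): #300 ∉ pinned.
Suppose #147 ∈ archived: no assignment then satisfies all the clues, so #147 ∉ archived.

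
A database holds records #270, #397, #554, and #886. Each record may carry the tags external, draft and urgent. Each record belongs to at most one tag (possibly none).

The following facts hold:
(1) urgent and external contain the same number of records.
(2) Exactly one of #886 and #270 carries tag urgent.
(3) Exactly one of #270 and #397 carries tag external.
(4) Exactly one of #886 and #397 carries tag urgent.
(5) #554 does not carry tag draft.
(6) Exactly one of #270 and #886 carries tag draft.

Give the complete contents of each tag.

external = {#397}; draft = {#270}; urgent = {#886}

From (5): #554 ∉ draft.
Suppose #270 ∈ external: no assignment then satisfies all the clues, so #270 ∉ external.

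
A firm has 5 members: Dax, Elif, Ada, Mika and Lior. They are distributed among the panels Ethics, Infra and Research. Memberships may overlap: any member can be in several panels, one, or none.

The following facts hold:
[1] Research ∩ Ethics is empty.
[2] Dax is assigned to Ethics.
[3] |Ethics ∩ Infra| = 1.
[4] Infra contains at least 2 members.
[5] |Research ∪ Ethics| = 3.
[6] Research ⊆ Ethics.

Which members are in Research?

Research = {}

From (2): Dax ∈ Ethics.
(1) (disjoint): Dax ∉ Research.
Suppose Elif ∈ Research: no assignment then satisfies all the clues, so Elif ∉ Research.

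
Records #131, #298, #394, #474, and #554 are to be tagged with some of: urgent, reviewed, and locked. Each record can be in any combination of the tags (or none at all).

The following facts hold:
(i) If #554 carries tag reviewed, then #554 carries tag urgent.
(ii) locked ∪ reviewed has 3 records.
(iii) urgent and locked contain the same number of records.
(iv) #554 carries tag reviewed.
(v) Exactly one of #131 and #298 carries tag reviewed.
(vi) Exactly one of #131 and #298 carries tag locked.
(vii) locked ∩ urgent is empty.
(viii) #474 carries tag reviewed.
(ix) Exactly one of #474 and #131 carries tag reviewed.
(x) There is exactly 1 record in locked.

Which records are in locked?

locked = {#298}

From (iv): #554 ∈ reviewed.
From (viii): #474 ∈ reviewed.
(i): #554 ∈ urgent.
(vii) (disjoint): #554 ∉ locked.
(ix) (exactly one): #131 ∉ reviewed.
(v) (exactly one): #298 ∈ reviewed.
Suppose #131 ∈ locked: no assignment then satisfies all the clues, so #131 ∉ locked.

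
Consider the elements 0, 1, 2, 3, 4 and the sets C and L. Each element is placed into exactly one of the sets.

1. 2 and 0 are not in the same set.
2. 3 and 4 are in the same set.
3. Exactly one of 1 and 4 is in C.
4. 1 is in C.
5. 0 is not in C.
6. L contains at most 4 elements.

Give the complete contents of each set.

C = {1, 2}; L = {0, 3, 4}

From (4): 1 ∈ C.
From (5): 0 ∉ C.
(3) (exactly one): 4 ∉ C.
Only one set left: 0 ∈ L.
Only one set left: 4 ∈ L.
(1): 2 ∉ L.
(2): 3 matches 4: 3 ∉ C.
(2): 3 matches 4: 3 ∈ L.
Only one set left: 2 ∈ C.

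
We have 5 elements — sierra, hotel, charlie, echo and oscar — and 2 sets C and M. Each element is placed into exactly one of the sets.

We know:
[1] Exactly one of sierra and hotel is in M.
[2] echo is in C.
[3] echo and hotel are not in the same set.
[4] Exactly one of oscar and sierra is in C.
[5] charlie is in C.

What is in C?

From (2): echo ∈ C.
From (5): charlie ∈ C.
(3): hotel ∉ C.
Only one set left: hotel ∈ M.
(1) (exactly one): sierra ∉ M.
Only one set left: sierra ∈ C.
(4) (exactly one): oscar ∉ C.
Only one set left: oscar ∈ M.

C = {charlie, echo, sierra}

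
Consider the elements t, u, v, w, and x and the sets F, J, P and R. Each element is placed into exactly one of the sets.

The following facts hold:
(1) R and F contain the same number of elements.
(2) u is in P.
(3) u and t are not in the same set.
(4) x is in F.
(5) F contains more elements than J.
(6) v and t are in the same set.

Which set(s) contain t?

t: R

From (2): u ∈ P.
From (4): x ∈ F.
(3): t ∉ P.
(6): v matches t: v ∉ P.
Suppose t ∈ F: no assignment then satisfies all the clues, so t ∉ F.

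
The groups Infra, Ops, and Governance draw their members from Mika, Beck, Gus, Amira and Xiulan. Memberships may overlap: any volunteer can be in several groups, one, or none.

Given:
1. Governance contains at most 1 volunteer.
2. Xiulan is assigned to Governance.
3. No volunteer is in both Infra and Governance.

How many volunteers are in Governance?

1

From (2): Xiulan ∈ Governance.
(1): Governance already has 1, so the rest are out.
(3) (disjoint): Xiulan ∉ Infra.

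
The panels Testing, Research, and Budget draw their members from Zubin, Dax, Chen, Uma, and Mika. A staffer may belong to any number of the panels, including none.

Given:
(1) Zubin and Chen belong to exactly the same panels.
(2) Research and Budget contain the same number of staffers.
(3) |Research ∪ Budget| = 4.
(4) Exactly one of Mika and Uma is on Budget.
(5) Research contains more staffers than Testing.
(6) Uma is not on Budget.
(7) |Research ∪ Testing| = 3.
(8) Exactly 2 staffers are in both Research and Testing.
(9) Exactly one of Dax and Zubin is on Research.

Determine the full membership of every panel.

Testing = {Chen, Zubin}; Research = {Chen, Uma, Zubin}; Budget = {Chen, Mika, Zubin}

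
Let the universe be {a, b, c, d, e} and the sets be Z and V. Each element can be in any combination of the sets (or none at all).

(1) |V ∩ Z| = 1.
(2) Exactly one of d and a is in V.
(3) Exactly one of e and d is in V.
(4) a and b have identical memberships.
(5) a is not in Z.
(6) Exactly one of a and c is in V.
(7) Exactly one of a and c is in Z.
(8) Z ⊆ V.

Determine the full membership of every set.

Z = {c}; V = {c, d}

From (5): a ∉ Z.
(4): b matches a: b ∉ Z.
(7) (exactly one): c ∈ Z.
(8) with c ∈ Z: c ∈ V.
(6) (exactly one): a ∉ V.
(2) (exactly one): d ∈ V.
(3) (exactly one): e ∉ V.
(4): b matches a: b ∉ V.
(8) contrapositive: e ∉ Z.
Suppose d ∈ Z: no assignment then satisfies all the clues, so d ∉ Z.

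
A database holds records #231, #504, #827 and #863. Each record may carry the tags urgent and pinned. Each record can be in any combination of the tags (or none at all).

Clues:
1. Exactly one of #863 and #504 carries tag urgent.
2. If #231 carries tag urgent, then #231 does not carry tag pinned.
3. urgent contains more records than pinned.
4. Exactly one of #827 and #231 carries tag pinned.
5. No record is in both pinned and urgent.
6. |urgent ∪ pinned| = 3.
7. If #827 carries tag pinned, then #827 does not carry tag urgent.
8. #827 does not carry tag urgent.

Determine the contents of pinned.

pinned = {#827}

From (8): #827 ∉ urgent.
Suppose #231 ∈ pinned: no assignment then satisfies all the clues, so #231 ∉ pinned.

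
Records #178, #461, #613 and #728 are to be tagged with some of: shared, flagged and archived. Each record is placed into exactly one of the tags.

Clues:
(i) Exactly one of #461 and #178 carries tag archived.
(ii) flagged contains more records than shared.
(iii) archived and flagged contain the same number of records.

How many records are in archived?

2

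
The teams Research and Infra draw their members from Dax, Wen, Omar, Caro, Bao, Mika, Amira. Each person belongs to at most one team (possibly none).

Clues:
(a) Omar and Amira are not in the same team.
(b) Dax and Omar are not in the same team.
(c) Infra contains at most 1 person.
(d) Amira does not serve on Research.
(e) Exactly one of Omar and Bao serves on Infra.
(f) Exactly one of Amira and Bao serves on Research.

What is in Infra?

Infra = {Omar}

From (d): Amira ∉ Research.
(f) (exactly one): Bao ∈ Research.
(e) (exactly one): Omar ∈ Infra.
(a): Amira ∉ Infra.
(b): Dax ∉ Infra.
(c): Infra already has 1, so the rest are out.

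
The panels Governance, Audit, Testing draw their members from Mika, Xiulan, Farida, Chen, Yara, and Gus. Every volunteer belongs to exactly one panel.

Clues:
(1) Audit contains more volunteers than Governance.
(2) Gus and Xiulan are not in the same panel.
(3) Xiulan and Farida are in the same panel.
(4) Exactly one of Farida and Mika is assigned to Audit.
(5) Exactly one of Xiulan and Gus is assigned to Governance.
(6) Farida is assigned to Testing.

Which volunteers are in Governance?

Governance = {Gus}

From (6): Farida ∈ Testing.
(3): Xiulan matches Farida: Xiulan ∉ Governance.
(3): Xiulan matches Farida: Xiulan ∉ Audit.
(3): Xiulan matches Farida: Xiulan ∈ Testing.
(4) (exactly one): Mika ∈ Audit.
(5) (exactly one): Gus ∈ Governance.
Suppose Chen ∈ Governance: no assignment then satisfies all the clues, so Chen ∉ Governance.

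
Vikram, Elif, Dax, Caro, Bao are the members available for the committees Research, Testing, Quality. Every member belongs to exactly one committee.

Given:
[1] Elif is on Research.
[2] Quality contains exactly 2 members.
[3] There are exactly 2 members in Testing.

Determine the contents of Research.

Research = {Elif}

From (1): Elif ∈ Research.
Suppose Vikram ∈ Research: no assignment then satisfies all the clues, so Vikram ∉ Research.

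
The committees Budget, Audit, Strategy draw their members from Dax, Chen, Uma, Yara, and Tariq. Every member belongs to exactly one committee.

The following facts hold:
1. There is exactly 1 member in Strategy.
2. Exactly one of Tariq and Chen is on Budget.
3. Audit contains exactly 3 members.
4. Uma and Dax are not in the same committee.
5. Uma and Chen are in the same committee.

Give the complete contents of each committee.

Budget = {Tariq}; Audit = {Chen, Uma, Yara}; Strategy = {Dax}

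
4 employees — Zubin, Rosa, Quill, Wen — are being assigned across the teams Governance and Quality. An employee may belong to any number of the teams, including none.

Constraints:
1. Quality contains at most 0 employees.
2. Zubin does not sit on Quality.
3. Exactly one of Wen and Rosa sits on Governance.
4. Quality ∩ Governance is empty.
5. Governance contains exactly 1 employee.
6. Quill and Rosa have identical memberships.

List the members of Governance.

From (2): Zubin ∉ Quality.
(1): Quality already has 0, so the rest are out.
Suppose Zubin ∈ Governance: no assignment then satisfies all the clues, so Zubin ∉ Governance.

Governance = {Wen}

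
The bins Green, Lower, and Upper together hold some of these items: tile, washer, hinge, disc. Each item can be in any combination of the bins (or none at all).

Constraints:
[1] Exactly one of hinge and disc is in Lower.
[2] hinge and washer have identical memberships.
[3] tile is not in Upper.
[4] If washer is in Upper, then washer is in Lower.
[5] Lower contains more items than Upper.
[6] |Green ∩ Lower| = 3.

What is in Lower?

Lower = {hinge, tile, washer}

From (3): tile ∉ Upper.
Suppose tile ∉ Lower: no assignment then satisfies all the clues, so tile ∈ Lower.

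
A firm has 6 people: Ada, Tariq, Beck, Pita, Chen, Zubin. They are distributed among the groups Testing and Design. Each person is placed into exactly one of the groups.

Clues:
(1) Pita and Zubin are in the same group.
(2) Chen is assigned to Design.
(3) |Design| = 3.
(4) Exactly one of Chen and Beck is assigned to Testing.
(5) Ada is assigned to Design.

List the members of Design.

Design = {Ada, Chen, Tariq}

From (2): Chen ∈ Design.
From (5): Ada ∈ Design.
(4) (exactly one): Beck ∈ Testing.
Suppose Tariq ∉ Design: no assignment then satisfies all the clues, so Tariq ∈ Design.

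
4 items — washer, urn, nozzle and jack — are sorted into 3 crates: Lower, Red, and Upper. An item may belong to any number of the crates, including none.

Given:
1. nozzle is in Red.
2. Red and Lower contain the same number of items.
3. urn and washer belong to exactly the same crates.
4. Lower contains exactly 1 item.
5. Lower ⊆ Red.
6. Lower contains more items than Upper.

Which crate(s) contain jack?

jack: none

From (1): nozzle ∈ Red.
Suppose jack ∈ Lower: no assignment then satisfies all the clues, so jack ∉ Lower.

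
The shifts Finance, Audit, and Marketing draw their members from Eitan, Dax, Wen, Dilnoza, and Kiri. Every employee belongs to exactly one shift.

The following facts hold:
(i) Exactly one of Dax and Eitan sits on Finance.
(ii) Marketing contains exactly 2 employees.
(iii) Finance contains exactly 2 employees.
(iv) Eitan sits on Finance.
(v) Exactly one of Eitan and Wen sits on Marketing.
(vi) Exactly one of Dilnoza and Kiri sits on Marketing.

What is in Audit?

From (iv): Eitan ∈ Finance.
(i) (exactly one): Dax ∉ Finance.
(v) (exactly one): Wen ∈ Marketing.
Suppose Dax ∉ Audit: no assignment then satisfies all the clues, so Dax ∈ Audit.

Audit = {Dax}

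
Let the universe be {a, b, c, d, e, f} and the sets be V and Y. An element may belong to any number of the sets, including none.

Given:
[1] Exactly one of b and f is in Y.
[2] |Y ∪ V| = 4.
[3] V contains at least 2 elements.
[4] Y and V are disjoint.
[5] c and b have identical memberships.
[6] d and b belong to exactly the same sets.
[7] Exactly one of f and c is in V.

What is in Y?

Y = {f}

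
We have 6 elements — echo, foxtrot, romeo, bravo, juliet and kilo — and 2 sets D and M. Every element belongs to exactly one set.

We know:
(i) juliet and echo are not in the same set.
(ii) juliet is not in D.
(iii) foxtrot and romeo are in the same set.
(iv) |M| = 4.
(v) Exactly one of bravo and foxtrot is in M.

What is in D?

D = {bravo, echo}

From (ii): juliet ∉ D.
Only one set left: juliet ∈ M.
(i): echo ∉ M.
Only one set left: echo ∈ D.
Suppose foxtrot ∈ D: no assignment then satisfies all the clues, so foxtrot ∉ D.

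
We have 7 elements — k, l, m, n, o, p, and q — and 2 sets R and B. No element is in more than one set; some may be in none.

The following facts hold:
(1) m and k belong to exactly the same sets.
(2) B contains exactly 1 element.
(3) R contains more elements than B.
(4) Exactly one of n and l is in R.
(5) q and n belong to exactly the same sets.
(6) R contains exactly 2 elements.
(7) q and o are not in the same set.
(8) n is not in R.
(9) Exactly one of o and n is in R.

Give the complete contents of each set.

R = {l, o}; B = {p}

From (8): n ∉ R.
(4) (exactly one): l ∈ R.
(5): q matches n: q ∉ R.
(9) (exactly one): o ∈ R.
(6): R already has 2, so the rest are out.
Suppose k ∈ B: no assignment then satisfies all the clues, so k ∉ B.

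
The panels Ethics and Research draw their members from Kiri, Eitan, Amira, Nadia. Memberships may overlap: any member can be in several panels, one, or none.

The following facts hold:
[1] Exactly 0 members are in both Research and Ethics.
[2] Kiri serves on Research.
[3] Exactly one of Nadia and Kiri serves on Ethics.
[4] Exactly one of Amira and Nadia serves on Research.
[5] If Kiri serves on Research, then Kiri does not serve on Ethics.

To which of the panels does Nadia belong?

From (2): Kiri ∈ Research.
(5): Kiri ∉ Ethics.
(3) (exactly one): Nadia ∈ Ethics.
Suppose Nadia ∈ Research: no assignment then satisfies all the clues, so Nadia ∉ Research.

Nadia: Ethics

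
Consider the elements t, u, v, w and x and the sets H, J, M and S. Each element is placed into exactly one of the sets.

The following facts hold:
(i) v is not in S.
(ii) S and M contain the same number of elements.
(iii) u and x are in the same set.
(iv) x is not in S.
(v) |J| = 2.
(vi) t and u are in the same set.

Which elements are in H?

H = {t, u, x}

From (i): v ∉ S.
From (iv): x ∉ S.
(iii): u matches x: u ∉ S.
(vi): t matches u: t ∉ S.
Suppose t ∉ H: no assignment then satisfies all the clues, so t ∈ H.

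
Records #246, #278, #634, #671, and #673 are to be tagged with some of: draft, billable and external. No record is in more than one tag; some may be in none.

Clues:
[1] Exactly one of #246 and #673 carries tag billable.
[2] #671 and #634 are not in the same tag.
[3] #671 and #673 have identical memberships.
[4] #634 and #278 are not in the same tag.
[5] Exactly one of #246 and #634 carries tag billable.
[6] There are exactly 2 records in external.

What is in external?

external = {#671, #673}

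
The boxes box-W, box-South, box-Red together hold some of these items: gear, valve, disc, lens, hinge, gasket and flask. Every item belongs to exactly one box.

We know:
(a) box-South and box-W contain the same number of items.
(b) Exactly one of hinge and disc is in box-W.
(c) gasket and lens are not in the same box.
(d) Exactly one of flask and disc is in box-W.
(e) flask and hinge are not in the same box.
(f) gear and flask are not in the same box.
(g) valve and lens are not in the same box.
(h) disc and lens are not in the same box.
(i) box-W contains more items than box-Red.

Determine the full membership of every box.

box-W = {disc, gasket, valve}; box-South = {gear, hinge, lens}; box-Red = {flask}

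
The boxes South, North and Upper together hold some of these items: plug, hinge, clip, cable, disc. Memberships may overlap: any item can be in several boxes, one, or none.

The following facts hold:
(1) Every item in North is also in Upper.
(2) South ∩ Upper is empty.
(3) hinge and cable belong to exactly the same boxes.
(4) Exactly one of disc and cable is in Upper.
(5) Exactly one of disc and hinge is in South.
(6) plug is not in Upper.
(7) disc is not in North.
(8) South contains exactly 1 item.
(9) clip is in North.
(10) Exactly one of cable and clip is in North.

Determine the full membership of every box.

From (6): plug ∉ Upper.
From (7): disc ∉ North.
From (9): clip ∈ North.
(1) contrapositive: plug ∉ North.
(1) with clip ∈ North: clip ∈ Upper.
(2) (disjoint): clip ∉ South.
(10) (exactly one): cable ∉ North.
(3): hinge matches cable: hinge ∉ North.
Suppose plug ∈ South: no assignment then satisfies all the clues, so plug ∉ South.

South = {disc}; North = {clip}; Upper = {cable, clip, hinge}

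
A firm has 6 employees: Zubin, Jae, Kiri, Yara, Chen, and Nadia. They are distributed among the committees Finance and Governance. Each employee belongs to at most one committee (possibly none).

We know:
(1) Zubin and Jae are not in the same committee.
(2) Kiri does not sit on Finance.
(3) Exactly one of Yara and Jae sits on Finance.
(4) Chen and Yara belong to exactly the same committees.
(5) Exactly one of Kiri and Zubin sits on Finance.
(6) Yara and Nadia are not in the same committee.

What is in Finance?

Finance = {Chen, Yara, Zubin}

From (2): Kiri ∉ Finance.
(5) (exactly one): Zubin ∈ Finance.
(1): Jae ∉ Finance.
(3) (exactly one): Yara ∈ Finance.
(4): Chen matches Yara: Chen ∈ Finance.
(6): Nadia ∉ Finance.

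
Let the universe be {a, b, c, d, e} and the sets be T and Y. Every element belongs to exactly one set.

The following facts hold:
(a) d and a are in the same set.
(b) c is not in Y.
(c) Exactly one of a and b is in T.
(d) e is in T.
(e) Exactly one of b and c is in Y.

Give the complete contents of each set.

T = {a, c, d, e}; Y = {b}

From (b): c ∉ Y.
From (d): e ∈ T.
(e) (exactly one): b ∈ Y.
Only one set left: c ∈ T.
(c) (exactly one): a ∈ T.
(a): d matches a: d ∈ T.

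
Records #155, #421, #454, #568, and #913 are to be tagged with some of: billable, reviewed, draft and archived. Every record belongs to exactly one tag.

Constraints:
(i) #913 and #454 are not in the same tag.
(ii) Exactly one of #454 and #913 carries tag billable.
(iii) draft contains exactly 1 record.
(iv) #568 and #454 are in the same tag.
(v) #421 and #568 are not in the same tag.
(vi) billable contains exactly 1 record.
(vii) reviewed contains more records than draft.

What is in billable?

billable = {#913}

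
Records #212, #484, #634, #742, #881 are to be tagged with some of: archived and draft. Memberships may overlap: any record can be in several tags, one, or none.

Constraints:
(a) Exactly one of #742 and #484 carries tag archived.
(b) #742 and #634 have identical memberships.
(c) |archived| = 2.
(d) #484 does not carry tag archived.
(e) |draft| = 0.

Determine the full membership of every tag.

From (d): #484 ∉ archived.
(a) (exactly one): #742 ∈ archived.
(b): #634 matches #742: #634 ∈ archived.
(c): archived already has 2, so the rest are out.
(e): draft already has 0, so the rest are out.

archived = {#634, #742}; draft = {}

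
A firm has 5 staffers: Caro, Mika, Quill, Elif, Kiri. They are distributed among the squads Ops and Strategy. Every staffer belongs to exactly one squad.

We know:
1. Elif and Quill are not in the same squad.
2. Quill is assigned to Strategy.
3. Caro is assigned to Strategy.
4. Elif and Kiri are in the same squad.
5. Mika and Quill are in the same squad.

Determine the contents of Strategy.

Strategy = {Caro, Mika, Quill}

From (2): Quill ∈ Strategy.
From (3): Caro ∈ Strategy.
(1): Elif ∉ Strategy.
(4): Kiri matches Elif: Kiri ∉ Strategy.
(5): Mika matches Quill: Mika ∉ Ops.
(5): Mika matches Quill: Mika ∈ Strategy.
Only one squad left: Elif ∈ Ops.
Only one squad left: Kiri ∈ Ops.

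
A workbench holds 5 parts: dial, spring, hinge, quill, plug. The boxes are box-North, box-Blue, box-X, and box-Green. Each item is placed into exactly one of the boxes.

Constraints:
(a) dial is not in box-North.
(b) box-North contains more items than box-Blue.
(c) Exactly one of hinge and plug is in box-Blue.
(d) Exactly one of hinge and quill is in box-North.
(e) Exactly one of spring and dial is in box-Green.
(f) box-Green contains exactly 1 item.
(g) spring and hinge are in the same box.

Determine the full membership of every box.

From (a): dial ∉ box-North.
Suppose dial ∈ box-Blue: no assignment then satisfies all the clues, so dial ∉ box-Blue.

box-North = {hinge, spring}; box-Blue = {plug}; box-X = {quill}; box-Green = {dial}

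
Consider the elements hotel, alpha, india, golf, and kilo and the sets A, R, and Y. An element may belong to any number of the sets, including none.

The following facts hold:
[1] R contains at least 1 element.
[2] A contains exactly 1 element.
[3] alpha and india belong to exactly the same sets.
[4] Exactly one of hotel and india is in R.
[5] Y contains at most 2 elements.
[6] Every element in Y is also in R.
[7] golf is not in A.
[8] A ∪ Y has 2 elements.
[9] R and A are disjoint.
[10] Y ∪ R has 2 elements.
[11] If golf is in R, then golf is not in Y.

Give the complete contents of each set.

A = {kilo}; R = {golf, hotel}; Y = {hotel}

From (7): golf ∉ A.
Suppose hotel ∈ A: no assignment then satisfies all the clues, so hotel ∉ A.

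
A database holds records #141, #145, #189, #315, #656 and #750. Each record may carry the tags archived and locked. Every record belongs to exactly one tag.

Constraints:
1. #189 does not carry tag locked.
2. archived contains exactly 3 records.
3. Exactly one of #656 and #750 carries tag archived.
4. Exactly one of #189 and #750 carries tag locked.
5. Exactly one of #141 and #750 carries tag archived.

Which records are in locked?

locked = {#145, #315, #750}

From (1): #189 ∉ locked.
(4) (exactly one): #750 ∈ locked.
(5) (exactly one): #141 ∈ archived.
Only one tag left: #189 ∈ archived.
(3) (exactly one): #656 ∈ archived.
(2): archived already has 3, so the rest are out.
Only one tag left: #145 ∈ locked.
Only one tag left: #315 ∈ locked.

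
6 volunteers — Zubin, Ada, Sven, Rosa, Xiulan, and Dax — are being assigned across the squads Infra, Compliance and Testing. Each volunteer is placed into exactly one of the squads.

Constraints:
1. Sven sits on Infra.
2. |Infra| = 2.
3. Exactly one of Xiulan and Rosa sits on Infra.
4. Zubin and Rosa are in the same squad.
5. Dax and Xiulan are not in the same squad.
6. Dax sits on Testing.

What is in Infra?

Infra = {Sven, Xiulan}

From (1): Sven ∈ Infra.
From (6): Dax ∈ Testing.
(5): Xiulan ∉ Testing.
Suppose Zubin ∈ Infra: no assignment then satisfies all the clues, so Zubin ∉ Infra.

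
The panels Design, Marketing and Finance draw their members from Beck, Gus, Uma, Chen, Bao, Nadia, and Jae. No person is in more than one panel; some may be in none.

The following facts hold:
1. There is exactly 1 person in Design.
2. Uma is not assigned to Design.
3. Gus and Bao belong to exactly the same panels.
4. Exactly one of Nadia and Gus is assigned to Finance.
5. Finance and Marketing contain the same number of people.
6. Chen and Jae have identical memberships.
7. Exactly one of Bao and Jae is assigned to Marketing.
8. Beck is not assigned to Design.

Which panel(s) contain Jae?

Jae: Marketing

From (2): Uma ∉ Design.
From (8): Beck ∉ Design.
Suppose Jae ∈ Design: no assignment then satisfies all the clues, so Jae ∉ Design.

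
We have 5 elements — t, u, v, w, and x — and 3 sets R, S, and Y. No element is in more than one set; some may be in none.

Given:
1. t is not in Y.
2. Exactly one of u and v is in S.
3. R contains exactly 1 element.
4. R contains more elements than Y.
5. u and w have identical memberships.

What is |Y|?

0

From (1): t ∉ Y.
Suppose u ∈ R: no assignment then satisfies all the clues, so u ∉ R.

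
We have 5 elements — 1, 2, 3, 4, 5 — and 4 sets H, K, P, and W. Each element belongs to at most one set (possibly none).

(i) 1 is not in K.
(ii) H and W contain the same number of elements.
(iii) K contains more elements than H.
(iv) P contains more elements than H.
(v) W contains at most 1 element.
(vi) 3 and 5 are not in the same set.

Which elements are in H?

H = {}

From (i): 1 ∉ K.
Suppose 1 ∈ H: no assignment then satisfies all the clues, so 1 ∉ H.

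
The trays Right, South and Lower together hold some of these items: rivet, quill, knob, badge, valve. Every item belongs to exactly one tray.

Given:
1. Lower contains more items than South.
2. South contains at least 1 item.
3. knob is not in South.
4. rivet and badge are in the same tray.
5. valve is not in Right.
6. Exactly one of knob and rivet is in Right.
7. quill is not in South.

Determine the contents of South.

From (3): knob ∉ South.
From (5): valve ∉ Right.
From (7): quill ∉ South.
Suppose rivet ∈ South: no assignment then satisfies all the clues, so rivet ∉ South.

South = {valve}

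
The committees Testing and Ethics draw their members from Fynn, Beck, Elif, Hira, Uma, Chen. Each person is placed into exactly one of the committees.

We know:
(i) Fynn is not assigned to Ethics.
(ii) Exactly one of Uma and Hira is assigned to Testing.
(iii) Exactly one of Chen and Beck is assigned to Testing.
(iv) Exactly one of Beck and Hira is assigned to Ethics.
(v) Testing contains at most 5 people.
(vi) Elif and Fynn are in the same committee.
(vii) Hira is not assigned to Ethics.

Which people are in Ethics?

From (i): Fynn ∉ Ethics.
From (vii): Hira ∉ Ethics.
(iv) (exactly one): Beck ∈ Ethics.
(vi): Elif matches Fynn: Elif ∉ Ethics.
Only one committee left: Fynn ∈ Testing.
Only one committee left: Elif ∈ Testing.
Only one committee left: Hira ∈ Testing.
(ii) (exactly one): Uma ∉ Testing.
(iii) (exactly one): Chen ∈ Testing.
Only one committee left: Uma ∈ Ethics.

Ethics = {Beck, Uma}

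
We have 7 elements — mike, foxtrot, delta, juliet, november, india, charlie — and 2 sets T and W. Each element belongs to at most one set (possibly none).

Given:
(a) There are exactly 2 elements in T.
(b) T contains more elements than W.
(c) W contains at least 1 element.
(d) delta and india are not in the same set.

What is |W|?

1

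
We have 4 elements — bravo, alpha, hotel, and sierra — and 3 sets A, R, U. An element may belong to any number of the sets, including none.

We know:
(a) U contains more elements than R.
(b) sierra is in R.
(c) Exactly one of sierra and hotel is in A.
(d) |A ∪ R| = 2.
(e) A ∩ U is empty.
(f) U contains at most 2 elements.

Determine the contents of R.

R = {sierra}

From (b): sierra ∈ R.
Suppose bravo ∈ R: no assignment then satisfies all the clues, so bravo ∉ R.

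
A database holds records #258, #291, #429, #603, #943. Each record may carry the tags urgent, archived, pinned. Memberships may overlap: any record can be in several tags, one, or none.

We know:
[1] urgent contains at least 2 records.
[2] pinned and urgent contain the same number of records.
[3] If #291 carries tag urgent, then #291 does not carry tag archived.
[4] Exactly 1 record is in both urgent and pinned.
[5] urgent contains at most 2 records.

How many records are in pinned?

2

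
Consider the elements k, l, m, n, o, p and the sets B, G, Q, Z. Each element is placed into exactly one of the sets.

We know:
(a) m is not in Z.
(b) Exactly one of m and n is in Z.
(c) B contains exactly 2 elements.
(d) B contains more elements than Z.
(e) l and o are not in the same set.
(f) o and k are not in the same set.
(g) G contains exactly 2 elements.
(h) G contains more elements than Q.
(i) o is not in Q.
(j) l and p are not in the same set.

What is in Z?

Z = {n}

From (a): m ∉ Z.
From (i): o ∉ Q.
(b) (exactly one): n ∈ Z.
Suppose k ∈ Z: no assignment then satisfies all the clues, so k ∉ Z.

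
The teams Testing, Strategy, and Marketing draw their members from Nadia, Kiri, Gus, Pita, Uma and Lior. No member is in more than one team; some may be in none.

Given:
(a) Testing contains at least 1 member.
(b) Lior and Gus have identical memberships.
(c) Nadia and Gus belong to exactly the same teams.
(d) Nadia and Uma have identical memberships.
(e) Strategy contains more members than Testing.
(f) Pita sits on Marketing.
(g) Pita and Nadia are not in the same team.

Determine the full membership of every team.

From (f): Pita ∈ Marketing.
(g): Nadia ∉ Marketing.
(c): Gus matches Nadia: Gus ∉ Marketing.
(d): Uma matches Nadia: Uma ∉ Marketing.
(b): Lior matches Gus: Lior ∉ Marketing.
Suppose Nadia ∈ Testing: no assignment then satisfies all the clues, so Nadia ∉ Testing.

Testing = {Kiri}; Strategy = {Gus, Lior, Nadia, Uma}; Marketing = {Pita}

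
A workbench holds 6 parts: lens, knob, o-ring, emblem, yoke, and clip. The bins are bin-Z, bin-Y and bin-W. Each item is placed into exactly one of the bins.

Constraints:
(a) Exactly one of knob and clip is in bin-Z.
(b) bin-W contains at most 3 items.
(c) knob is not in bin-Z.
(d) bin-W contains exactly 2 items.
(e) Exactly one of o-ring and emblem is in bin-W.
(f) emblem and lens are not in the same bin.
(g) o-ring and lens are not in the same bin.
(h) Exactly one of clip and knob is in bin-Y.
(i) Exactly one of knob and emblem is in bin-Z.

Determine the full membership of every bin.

From (c): knob ∉ bin-Z.
(a) (exactly one): clip ∈ bin-Z.
(h) (exactly one): knob ∈ bin-Y.
(i) (exactly one): emblem ∈ bin-Z.
(e) (exactly one): o-ring ∈ bin-W.
(f): lens ∉ bin-Z.
(g): lens ∉ bin-W.
Only one bin left: lens ∈ bin-Y.
(d): only 2 candidates remain for bin-W, so all are in.

bin-Z = {clip, emblem}; bin-Y = {knob, lens}; bin-W = {o-ring, yoke}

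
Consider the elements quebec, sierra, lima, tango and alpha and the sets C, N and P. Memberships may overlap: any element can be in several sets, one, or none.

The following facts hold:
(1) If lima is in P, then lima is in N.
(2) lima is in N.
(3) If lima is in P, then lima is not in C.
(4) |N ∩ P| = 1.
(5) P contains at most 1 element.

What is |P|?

1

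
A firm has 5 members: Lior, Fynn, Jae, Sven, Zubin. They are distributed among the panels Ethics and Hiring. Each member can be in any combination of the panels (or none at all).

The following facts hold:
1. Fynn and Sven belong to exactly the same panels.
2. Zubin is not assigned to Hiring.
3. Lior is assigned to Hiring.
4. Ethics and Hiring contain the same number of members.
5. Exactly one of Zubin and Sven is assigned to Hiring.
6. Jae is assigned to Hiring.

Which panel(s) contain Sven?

From (2): Zubin ∉ Hiring.
From (3): Lior ∈ Hiring.
From (6): Jae ∈ Hiring.
(5) (exactly one): Sven ∈ Hiring.
(1): Fynn matches Sven: Fynn ∈ Hiring.
Suppose Sven ∉ Ethics: no assignment then satisfies all the clues, so Sven ∈ Ethics.

Sven: Ethics, Hiring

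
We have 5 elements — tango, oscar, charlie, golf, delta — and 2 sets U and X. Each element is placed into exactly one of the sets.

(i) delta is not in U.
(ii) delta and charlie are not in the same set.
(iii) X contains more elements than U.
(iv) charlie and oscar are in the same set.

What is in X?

From (i): delta ∉ U.
Only one set left: delta ∈ X.
(ii): charlie ∉ X.
(iv): oscar matches charlie: oscar ∉ X.
Only one set left: oscar ∈ U.
Only one set left: charlie ∈ U.
Suppose tango ∉ X: no assignment then satisfies all the clues, so tango ∈ X.

X = {delta, golf, tango}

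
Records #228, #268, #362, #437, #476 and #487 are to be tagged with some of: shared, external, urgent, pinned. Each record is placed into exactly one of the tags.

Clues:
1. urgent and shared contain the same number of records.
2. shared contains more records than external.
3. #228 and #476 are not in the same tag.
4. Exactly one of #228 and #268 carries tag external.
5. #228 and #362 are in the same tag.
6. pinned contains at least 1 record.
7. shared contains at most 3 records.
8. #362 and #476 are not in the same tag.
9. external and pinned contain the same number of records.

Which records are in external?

external = {#268}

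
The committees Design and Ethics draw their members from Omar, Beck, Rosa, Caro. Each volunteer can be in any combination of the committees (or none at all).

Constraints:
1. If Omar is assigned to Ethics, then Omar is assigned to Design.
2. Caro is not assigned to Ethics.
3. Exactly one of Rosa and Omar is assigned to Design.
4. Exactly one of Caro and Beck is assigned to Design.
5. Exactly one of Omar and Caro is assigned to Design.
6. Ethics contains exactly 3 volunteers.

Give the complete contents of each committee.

Design = {Beck, Omar}; Ethics = {Beck, Omar, Rosa}

From (2): Caro ∉ Ethics.
(6): only 3 candidates remain for Ethics, so all are in.
(1): Omar ∈ Design.
(3) (exactly one): Rosa ∉ Design.
(5) (exactly one): Caro ∉ Design.
(4) (exactly one): Beck ∈ Design.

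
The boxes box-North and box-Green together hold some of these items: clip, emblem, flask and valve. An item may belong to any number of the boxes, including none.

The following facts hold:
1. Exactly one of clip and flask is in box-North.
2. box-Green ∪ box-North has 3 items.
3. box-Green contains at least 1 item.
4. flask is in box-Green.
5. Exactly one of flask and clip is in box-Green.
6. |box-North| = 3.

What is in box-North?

box-North = {emblem, flask, valve}

From (4): flask ∈ box-Green.
(5) (exactly one): clip ∉ box-Green.
Suppose clip ∈ box-North: no assignment then satisfies all the clues, so clip ∉ box-North.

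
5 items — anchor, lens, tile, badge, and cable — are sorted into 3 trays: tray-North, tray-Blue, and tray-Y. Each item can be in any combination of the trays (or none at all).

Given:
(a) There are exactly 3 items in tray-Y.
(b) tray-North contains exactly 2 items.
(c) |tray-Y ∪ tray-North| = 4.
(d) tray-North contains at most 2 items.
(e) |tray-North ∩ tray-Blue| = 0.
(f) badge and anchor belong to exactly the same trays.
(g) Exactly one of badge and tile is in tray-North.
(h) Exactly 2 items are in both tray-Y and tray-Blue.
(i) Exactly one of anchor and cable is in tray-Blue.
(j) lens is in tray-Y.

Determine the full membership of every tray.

tray-North = {lens, tile}; tray-Blue = {anchor, badge}; tray-Y = {anchor, badge, lens}

From (j): lens ∈ tray-Y.
Suppose anchor ∈ tray-North: no assignment then satisfies all the clues, so anchor ∉ tray-North.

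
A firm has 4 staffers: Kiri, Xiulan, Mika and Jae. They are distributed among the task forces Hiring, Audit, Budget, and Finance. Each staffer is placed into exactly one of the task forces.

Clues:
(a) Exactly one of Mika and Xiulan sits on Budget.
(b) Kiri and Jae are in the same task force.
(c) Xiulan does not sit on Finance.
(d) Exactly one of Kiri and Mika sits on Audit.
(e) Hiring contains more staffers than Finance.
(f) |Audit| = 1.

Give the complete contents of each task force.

Hiring = {Jae, Kiri}; Audit = {Mika}; Budget = {Xiulan}; Finance = {}

From (c): Xiulan ∉ Finance.
Suppose Kiri ∉ Hiring: no assignment then satisfies all the clues, so Kiri ∈ Hiring.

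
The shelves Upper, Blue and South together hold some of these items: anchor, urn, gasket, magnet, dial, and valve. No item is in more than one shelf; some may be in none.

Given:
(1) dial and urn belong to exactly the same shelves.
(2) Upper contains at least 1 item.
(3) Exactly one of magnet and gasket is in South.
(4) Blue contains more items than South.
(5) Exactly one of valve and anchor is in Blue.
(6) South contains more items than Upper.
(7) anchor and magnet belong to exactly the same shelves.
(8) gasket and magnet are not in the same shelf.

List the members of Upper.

Upper = {gasket}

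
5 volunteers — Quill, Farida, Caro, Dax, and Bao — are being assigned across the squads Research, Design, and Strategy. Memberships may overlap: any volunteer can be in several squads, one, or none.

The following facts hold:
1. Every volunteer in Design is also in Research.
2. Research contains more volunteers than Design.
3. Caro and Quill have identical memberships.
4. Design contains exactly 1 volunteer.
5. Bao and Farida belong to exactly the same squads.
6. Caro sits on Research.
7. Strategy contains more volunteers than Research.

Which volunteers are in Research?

Research = {Caro, Dax, Quill}

From (6): Caro ∈ Research.
(3): Quill matches Caro: Quill ∈ Research.
Suppose Farida ∈ Research: no assignment then satisfies all the clues, so Farida ∉ Research.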